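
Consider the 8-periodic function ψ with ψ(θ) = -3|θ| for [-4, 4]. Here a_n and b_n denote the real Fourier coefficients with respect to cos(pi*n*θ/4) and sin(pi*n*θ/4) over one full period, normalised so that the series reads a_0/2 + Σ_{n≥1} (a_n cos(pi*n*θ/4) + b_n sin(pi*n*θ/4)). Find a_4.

0

a_4 = 1/4 ∫_{-4}^{4} ψ(θ) cos(pi*θ) dθ.
ψ is even and cos(pi*θ) is even, so the integrand is even and a_4 = 1/2 ∫_0^{4} ψ(θ) cos(pi*θ) dθ.
Integrating by parts (boundary term plus one more integral), an antiderivative of (-3*θ) cos(pi*θ) is -3*θ*sin(pi*θ)/pi - 3*cos(pi*θ)/pi**2; evaluating from 0 to 4: ∫_{0}^{4} (-3*θ) cos(pi*θ) dθ = (-3/pi**2) - (-3/pi**2) = 0.
Hence a_4 = (1/2)·(0) = 0.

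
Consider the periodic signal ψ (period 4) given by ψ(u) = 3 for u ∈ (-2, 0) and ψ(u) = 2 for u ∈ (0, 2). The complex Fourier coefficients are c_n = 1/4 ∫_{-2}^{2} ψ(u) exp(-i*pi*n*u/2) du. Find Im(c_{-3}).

Since ψ is real-valued, Im(c_{-3}) = -1/4 ∫_{-2}^{2} ψ(u) sin(-3*pi*u/2) du = b_{3}/2.
Split the integral at the breakpoints.
Directly, an antiderivative of (3) sin(-3*pi*u/2) is 2*cos(3*pi*u/2)/pi; evaluating from -2 to 0: ∫_{-2}^{0} (3) sin(-3*pi*u/2) du = (2/pi) - (-2/pi) = 4/pi.
Directly, an antiderivative of (2) sin(-3*pi*u/2) is 4*cos(3*pi*u/2)/(3*pi); evaluating from 0 to 2: ∫_{0}^{2} (2) sin(-3*pi*u/2) du = (-4/(3*pi)) - (4/(3*pi)) = -8/(3*pi).
So ∫_{-2}^{2} ψ(u) sin(-3*pi*u/2) du = 4/(3*pi).
Hence Im(c_{-3}) = (-1/4)·(4/(3*pi)) = -1/(3*pi).

-1/(3*pi)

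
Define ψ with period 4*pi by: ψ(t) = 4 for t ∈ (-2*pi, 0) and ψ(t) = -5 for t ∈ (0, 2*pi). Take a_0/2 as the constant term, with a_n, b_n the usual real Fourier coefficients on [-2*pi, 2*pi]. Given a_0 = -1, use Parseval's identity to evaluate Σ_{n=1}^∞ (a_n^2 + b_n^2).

81/2

Parseval: a_0^2/2 + Σ_{n≥1} (a_n^2+b_n^2) = (1/(2*pi)) ∫_{-2*pi}^{2*pi} ψ(t)^2 dt = 41.
Subtract a_0^2/2 = 1/2: Σ (a_n^2+b_n^2) = 81/2.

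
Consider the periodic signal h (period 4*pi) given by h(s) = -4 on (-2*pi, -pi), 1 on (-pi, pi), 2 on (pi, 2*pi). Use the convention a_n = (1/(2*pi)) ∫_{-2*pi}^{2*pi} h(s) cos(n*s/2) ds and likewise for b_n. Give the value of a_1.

4/pi

a_1 = (1/(2*pi)) ∫_{-2*pi}^{2*pi} h(s) cos(s/2) ds.
Split the integral at the breakpoints.
Directly, an antiderivative of (-4) cos(s/2) is -8*sin(s/2); evaluating from -2*pi to -pi: ∫_{-2*pi}^{-pi} (-4) cos(s/2) ds = (8) - (0) = 8.
Directly, an antiderivative of (1) cos(s/2) is 2*sin(s/2); evaluating from -pi to pi: ∫_{-pi}^{pi} (1) cos(s/2) ds = (2) - (-2) = 4.
Directly, an antiderivative of (2) cos(s/2) is 4*sin(s/2); evaluating from pi to 2*pi: ∫_{pi}^{2*pi} (2) cos(s/2) ds = (0) - (4) = -4.
Summing the pieces and multiplying by (1/(2*pi)) gives a_1 = 4/pi.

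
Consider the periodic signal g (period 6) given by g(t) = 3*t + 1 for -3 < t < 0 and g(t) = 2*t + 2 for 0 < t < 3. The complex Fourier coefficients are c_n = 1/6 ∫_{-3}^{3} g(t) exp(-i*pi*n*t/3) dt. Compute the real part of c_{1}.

3/pi**2

Since g is real-valued, Re(c_{1}) = 1/6 ∫_{-3}^{3} g(t) cos(pi*t/3) dt = a_{1}/2.
Split the integral at the breakpoints.
Integrating by parts (boundary term plus one more integral), an antiderivative of (3*t + 1) cos(pi*t/3) is 9*t*sin(pi*t/3)/pi + 3*sin(pi*t/3)/pi + 27*cos(pi*t/3)/pi**2; evaluating from -3 to 0: ∫_{-3}^{0} (3*t + 1) cos(pi*t/3) dt = (27/pi**2) - (-27/pi**2) = 54/pi**2.
Integrating by parts (boundary term plus one more integral), an antiderivative of (2*t + 2) cos(pi*t/3) is 6*t*sin(pi*t/3)/pi + 6*sin(pi*t/3)/pi + 18*cos(pi*t/3)/pi**2; evaluating from 0 to 3: ∫_{0}^{3} (2*t + 2) cos(pi*t/3) dt = (-18/pi**2) - (18/pi**2) = -36/pi**2.
So ∫_{-3}^{3} g(t) cos(pi*t/3) dt = 18/pi**2.
Hence Re(c_{1}) = (1/6)·(18/pi**2) = 3/pi**2.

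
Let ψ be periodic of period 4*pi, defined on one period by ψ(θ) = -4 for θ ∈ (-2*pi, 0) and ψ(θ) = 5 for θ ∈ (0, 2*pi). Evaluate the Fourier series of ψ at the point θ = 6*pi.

1/2

θ = 6*pi differs from θ = -2*pi by 2 full period(s), and the series is 4*pi-periodic.
At θ = -2*pi the one-sided limits are ψ(-2*pi^-) = 5 and ψ(-2*pi^+) = -4.
By Dirichlet's theorem the series converges to their average, [(5) + (-4)]/2 = 1/2.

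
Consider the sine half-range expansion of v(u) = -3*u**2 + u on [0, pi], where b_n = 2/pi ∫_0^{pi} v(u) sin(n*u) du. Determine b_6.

b_6 = 2/pi ∫_0^{pi} (-3*u**2 + u) sin(6*u) du.
Integrating by parts twice (tabular method), an antiderivative of (-3*u**2 + u) sin(6*u) is u**2*cos(6*u)/2 - u*sin(6*u)/6 - u*cos(6*u)/6 + sin(6*u)/36 - cos(6*u)/36; evaluating from 0 to pi: ∫_{0}^{pi} (-3*u**2 + u) sin(6*u) du = (-pi/6 - 1/36 + pi**2/2) - (-1/36) = pi*(-1 + 3*pi)/6.
Hence b_6 = (2/pi)·(pi*(-1 + 3*pi)/6) = -1/3 + pi.

-1/3 + pi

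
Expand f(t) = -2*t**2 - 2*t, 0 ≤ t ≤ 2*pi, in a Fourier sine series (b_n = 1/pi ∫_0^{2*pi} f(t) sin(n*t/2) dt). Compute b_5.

8*(-50*pi**2 - 25*pi + 8)/(125*pi)

b_5 = 1/pi ∫_0^{2*pi} (-2*t**2 - 2*t) sin(5*t/2) dt.
Integrating by parts twice (tabular method), an antiderivative of (-2*t**2 - 2*t) sin(5*t/2) is 4*t**2*cos(5*t/2)/5 - 16*t*sin(5*t/2)/25 + 4*t*cos(5*t/2)/5 - 8*sin(5*t/2)/25 - 32*cos(5*t/2)/125; evaluating from 0 to 2*pi: ∫_{0}^{2*pi} (-2*t**2 - 2*t) sin(5*t/2) dt = (-16*pi**2/5 - 8*pi/5 + 32/125) - (-32/125) = -16*pi**2/5 - 8*pi/5 + 64/125.
Hence b_5 = (1/pi)·(-16*pi**2/5 - 8*pi/5 + 64/125) = 8*(-50*pi**2 - 25*pi + 8)/(125*pi).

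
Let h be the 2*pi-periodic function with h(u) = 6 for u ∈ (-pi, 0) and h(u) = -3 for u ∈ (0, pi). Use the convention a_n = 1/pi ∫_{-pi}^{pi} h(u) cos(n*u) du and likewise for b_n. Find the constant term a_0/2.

a_0 = 1/pi ∫_{-pi}^{pi} h(u) du = 1/pi · (3*pi) = 3.
So the constant term a_0/2 = 3/2.

3/2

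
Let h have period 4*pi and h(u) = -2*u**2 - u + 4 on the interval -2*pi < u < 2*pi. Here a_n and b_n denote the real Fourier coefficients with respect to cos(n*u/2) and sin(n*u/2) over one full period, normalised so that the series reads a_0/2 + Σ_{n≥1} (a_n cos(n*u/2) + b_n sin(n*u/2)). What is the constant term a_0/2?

4 - 8*pi**2/3

a_0 = (1/(2*pi)) ∫_{-2*pi}^{2*pi} h(u) du = (1/(2*pi)) · (-32*pi**3/3 + 16*pi) = 8 - 16*pi**2/3.
So the constant term a_0/2 = 4 - 8*pi**2/3.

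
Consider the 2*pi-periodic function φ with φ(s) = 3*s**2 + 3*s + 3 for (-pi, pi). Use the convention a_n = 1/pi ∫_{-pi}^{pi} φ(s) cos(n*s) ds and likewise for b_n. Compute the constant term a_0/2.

a_0 = 1/pi ∫_{-pi}^{pi} φ(s) ds = 1/pi · (2*pi*(3 + pi**2)) = 6 + 2*pi**2.
So the constant term a_0/2 = 3 + pi**2.

3 + pi**2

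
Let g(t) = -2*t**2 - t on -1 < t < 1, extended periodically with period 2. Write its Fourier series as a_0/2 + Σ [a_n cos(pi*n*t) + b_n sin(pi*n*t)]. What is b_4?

1/(2*pi)

b_4 = ∫_{-1}^{1} g(t) sin(4*pi*t) dt.
Integrating by parts twice (tabular method), an antiderivative of (-2*t**2 - t) sin(4*pi*t) is t**2*cos(4*pi*t)/(2*pi) - t*sin(4*pi*t)/(4*pi**2) + t*cos(4*pi*t)/(4*pi) - sin(4*pi*t)/(16*pi**2) - cos(4*pi*t)/(16*pi**3); evaluating from -1 to 1: ∫_{-1}^{1} (-2*t**2 - t) sin(4*pi*t) dt = ((-1 + 12*pi**2)/(16*pi**3)) - ((-1 + 4*pi**2)/(16*pi**3)) = 1/(2*pi).
Hence b_4 = 1/(2*pi).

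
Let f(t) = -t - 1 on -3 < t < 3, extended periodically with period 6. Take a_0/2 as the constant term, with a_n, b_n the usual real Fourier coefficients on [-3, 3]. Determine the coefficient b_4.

3/(2*pi)

b_4 = 1/3 ∫_{-3}^{3} f(t) sin(4*pi*t/3) dt.
Integrating by parts (boundary term plus one more integral), an antiderivative of (-t - 1) sin(4*pi*t/3) is 3*t*cos(4*pi*t/3)/(4*pi) - 9*sin(4*pi*t/3)/(16*pi**2) + 3*cos(4*pi*t/3)/(4*pi); evaluating from -3 to 3: ∫_{-3}^{3} (-t - 1) sin(4*pi*t/3) dt = (3/pi) - (-3/(2*pi)) = 9/(2*pi).
Hence b_4 = (1/3)·(9/(2*pi)) = 3/(2*pi).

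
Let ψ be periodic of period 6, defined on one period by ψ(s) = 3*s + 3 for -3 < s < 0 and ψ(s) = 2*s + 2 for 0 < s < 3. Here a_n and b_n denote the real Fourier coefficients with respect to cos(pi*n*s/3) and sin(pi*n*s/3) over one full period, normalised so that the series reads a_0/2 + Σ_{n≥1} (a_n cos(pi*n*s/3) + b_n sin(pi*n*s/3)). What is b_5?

13/(5*pi)

b_5 = 1/3 ∫_{-3}^{3} ψ(s) sin(5*pi*s/3) ds.
Split the integral at the breakpoints.
Integrating by parts (boundary term plus one more integral), an antiderivative of (3*s + 3) sin(5*pi*s/3) is -9*s*cos(5*pi*s/3)/(5*pi) + 27*sin(5*pi*s/3)/(25*pi**2) - 9*cos(5*pi*s/3)/(5*pi); evaluating from -3 to 0: ∫_{-3}^{0} (3*s + 3) sin(5*pi*s/3) ds = (-9/(5*pi)) - (-18/(5*pi)) = 9/(5*pi).
Integrating by parts (boundary term plus one more integral), an antiderivative of (2*s + 2) sin(5*pi*s/3) is -6*s*cos(5*pi*s/3)/(5*pi) + 18*sin(5*pi*s/3)/(25*pi**2) - 6*cos(5*pi*s/3)/(5*pi); evaluating from 0 to 3: ∫_{0}^{3} (2*s + 2) sin(5*pi*s/3) ds = (24/(5*pi)) - (-6/(5*pi)) = 6/pi.
Summing the pieces and multiplying by (1/3) gives b_5 = 13/(5*pi).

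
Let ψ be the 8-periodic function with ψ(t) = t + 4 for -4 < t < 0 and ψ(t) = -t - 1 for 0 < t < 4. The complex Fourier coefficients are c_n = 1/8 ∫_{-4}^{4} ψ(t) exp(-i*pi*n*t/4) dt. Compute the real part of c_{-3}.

Since ψ is real-valued, Re(c_{-3}) = 1/8 ∫_{-4}^{4} ψ(t) cos(-3*pi*t/4) dt = a_{3}/2.
Split the integral at the breakpoints.
Integrating by parts (boundary term plus one more integral), an antiderivative of (t + 4) cos(-3*pi*t/4) is 4*t*sin(3*pi*t/4)/(3*pi) + 16*sin(3*pi*t/4)/(3*pi) + 16*cos(3*pi*t/4)/(9*pi**2); evaluating from -4 to 0: ∫_{-4}^{0} (t + 4) cos(-3*pi*t/4) dt = (16/(9*pi**2)) - (-16/(9*pi**2)) = 32/(9*pi**2).
Integrating by parts (boundary term plus one more integral), an antiderivative of (-t - 1) cos(-3*pi*t/4) is -4*t*sin(3*pi*t/4)/(3*pi) - 4*sin(3*pi*t/4)/(3*pi) - 16*cos(3*pi*t/4)/(9*pi**2); evaluating from 0 to 4: ∫_{0}^{4} (-t - 1) cos(-3*pi*t/4) dt = (16/(9*pi**2)) - (-16/(9*pi**2)) = 32/(9*pi**2).
So ∫_{-4}^{4} ψ(t) cos(-3*pi*t/4) dt = 64/(9*pi**2).
Hence Re(c_{-3}) = (1/8)·(64/(9*pi**2)) = 8/(9*pi**2).

8/(9*pi**2)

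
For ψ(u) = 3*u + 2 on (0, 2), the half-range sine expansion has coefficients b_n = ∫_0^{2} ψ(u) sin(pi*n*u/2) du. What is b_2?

b_2 = ∫_0^{2} (3*u + 2) sin(pi*u) du.
Integrating by parts (boundary term plus one more integral), an antiderivative of (3*u + 2) sin(pi*u) is -3*u*cos(pi*u)/pi + 3*sin(pi*u)/pi**2 - 2*cos(pi*u)/pi; evaluating from 0 to 2: ∫_{0}^{2} (3*u + 2) sin(pi*u) du = (-8/pi) - (-2/pi) = -6/pi.
Hence b_2 = -6/pi.

-6/pi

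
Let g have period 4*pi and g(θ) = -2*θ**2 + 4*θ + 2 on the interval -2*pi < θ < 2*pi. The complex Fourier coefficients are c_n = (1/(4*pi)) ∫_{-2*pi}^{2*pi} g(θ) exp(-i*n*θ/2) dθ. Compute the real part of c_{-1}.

Since g is real-valued, Re(c_{-1}) = (1/(4*pi)) ∫_{-2*pi}^{2*pi} g(θ) cos(-θ/2) dθ = a_{1}/2.
Integrating by parts twice (tabular method), an antiderivative of (-2*θ**2 + 4*θ + 2) cos(-θ/2) is -4*θ**2*sin(θ/2) + 8*θ*sin(θ/2) - 16*θ*cos(θ/2) + 36*sin(θ/2) + 16*cos(θ/2); evaluating from -2*pi to 2*pi: ∫_{-2*pi}^{2*pi} (-2*θ**2 + 4*θ + 2) cos(-θ/2) dθ = (-16 + 32*pi) - (-32*pi - 16) = 64*pi.
Hence Re(c_{-1}) = (1/(4*pi))·(64*pi) = 16.

16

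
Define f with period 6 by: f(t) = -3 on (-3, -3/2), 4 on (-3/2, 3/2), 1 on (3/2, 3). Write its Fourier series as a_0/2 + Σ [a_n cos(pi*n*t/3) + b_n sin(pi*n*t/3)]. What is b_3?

b_3 = 1/3 ∫_{-3}^{3} f(t) sin(pi*t) dt.
Split the integral at the breakpoints.
Directly, an antiderivative of (-3) sin(pi*t) is 3*cos(pi*t)/pi; evaluating from -3 to -3/2: ∫_{-3}^{-3/2} (-3) sin(pi*t) dt = (0) - (-3/pi) = 3/pi.
Directly, an antiderivative of (4) sin(pi*t) is -4*cos(pi*t)/pi; evaluating from -3/2 to 3/2: ∫_{-3/2}^{3/2} (4) sin(pi*t) dt = (0) - (0) = 0.
Directly, an antiderivative of (1) sin(pi*t) is -cos(pi*t)/pi; evaluating from 3/2 to 3: ∫_{3/2}^{3} (1) sin(pi*t) dt = (1/pi) - (0) = 1/pi.
Summing the pieces and multiplying by (1/3) gives b_3 = 4/(3*pi).

4/(3*pi)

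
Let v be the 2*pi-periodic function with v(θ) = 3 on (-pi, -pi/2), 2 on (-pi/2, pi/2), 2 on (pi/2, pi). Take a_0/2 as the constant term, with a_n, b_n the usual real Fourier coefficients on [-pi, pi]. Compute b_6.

1/(3*pi)

b_6 = 1/pi ∫_{-pi}^{pi} v(θ) sin(6*θ) dθ.
Split the integral at the breakpoints.
Directly, an antiderivative of (3) sin(6*θ) is -cos(6*θ)/2; evaluating from -pi to -pi/2: ∫_{-pi}^{-pi/2} (3) sin(6*θ) dθ = (1/2) - (-1/2) = 1.
Directly, an antiderivative of (2) sin(6*θ) is -cos(6*θ)/3; evaluating from -pi/2 to pi/2: ∫_{-pi/2}^{pi/2} (2) sin(6*θ) dθ = (1/3) - (1/3) = 0.
Directly, an antiderivative of (2) sin(6*θ) is -cos(6*θ)/3; evaluating from pi/2 to pi: ∫_{pi/2}^{pi} (2) sin(6*θ) dθ = (-1/3) - (1/3) = -2/3.
Summing the pieces and multiplying by (1/pi) gives b_6 = 1/(3*pi).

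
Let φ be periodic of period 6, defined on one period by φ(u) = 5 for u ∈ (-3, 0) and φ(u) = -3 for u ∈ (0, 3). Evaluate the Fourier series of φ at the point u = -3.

1

At u = -3 the one-sided limits are φ(-3^-) = -3 and φ(-3^+) = 5.
By Dirichlet's theorem the series converges to their average, [(-3) + (5)]/2 = 1.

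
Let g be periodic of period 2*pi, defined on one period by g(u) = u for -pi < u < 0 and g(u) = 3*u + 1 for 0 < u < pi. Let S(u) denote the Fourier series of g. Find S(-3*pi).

1/2 + pi

u = -3*pi differs from u = pi by -2 full period(s), and the series is 2*pi-periodic.
At u = pi the one-sided limits are g(pi^-) = 1 + 3*pi and g(pi^+) = -pi.
By Dirichlet's theorem the series converges to their average, [(1 + 3*pi) + (-pi)]/2 = 1/2 + pi.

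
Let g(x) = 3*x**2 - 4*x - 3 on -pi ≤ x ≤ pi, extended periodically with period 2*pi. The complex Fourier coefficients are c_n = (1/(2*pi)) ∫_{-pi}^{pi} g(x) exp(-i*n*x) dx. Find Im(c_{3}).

4/3

Since g is real-valued, Im(c_{3}) = -(1/(2*pi)) ∫_{-pi}^{pi} g(x) sin(3*x) dx = -b_{3}/2.
Integrating by parts twice (tabular method), an antiderivative of (3*x**2 - 4*x - 3) sin(3*x) is -x**2*cos(3*x) + 2*x*sin(3*x)/3 + 4*x*cos(3*x)/3 - 4*sin(3*x)/9 + 11*cos(3*x)/9; evaluating from -pi to pi: ∫_{-pi}^{pi} (3*x**2 - 4*x - 3) sin(3*x) dx = (-4*pi/3 - 11/9 + pi**2) - (-11/9 + 4*pi/3 + pi**2) = -8*pi/3.
Hence Im(c_{3}) = (-1/(2*pi))·(-8*pi/3) = 4/3.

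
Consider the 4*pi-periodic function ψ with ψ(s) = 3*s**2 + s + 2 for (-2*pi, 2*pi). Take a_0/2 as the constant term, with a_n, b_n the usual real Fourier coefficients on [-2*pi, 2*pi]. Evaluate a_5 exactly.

-48/25

a_5 = (1/(2*pi)) ∫_{-2*pi}^{2*pi} ψ(s) cos(5*s/2) ds.
Integrating by parts twice (tabular method), an antiderivative of (3*s**2 + s + 2) cos(5*s/2) is 6*s**2*sin(5*s/2)/5 + 2*s*sin(5*s/2)/5 + 24*s*cos(5*s/2)/25 + 52*sin(5*s/2)/125 + 4*cos(5*s/2)/25; evaluating from -2*pi to 2*pi: ∫_{-2*pi}^{2*pi} (3*s**2 + s + 2) cos(5*s/2) ds = (-48*pi/25 - 4/25) - (-4/25 + 48*pi/25) = -96*pi/25.
Hence a_5 = (1/(2*pi))·(-96*pi/25) = -48/25.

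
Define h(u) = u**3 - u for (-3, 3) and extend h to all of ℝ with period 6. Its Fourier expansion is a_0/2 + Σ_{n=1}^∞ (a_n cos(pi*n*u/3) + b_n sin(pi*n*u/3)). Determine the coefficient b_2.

b_2 = 1/3 ∫_{-3}^{3} h(u) sin(2*pi*u/3) du.
h is odd and sin(2*pi*u/3) is odd, so the integrand is even and b_2 = 2/3 ∫_0^{3} h(u) sin(2*pi*u/3) du.
Integrating by parts three times (tabular method), an antiderivative of (u**3 - u) sin(2*pi*u/3) is -3*u**3*cos(2*pi*u/3)/(2*pi) + 27*u**2*sin(2*pi*u/3)/(4*pi**2) + 3*u*cos(2*pi*u/3)/(2*pi) + 81*u*cos(2*pi*u/3)/(4*pi**3) - 243*sin(2*pi*u/3)/(8*pi**4) - 9*sin(2*pi*u/3)/(4*pi**2); evaluating from 0 to 3: ∫_{0}^{3} (u**3 - u) sin(2*pi*u/3) du = (-36/pi + 243/(4*pi**3)) - (0) = -36/pi + 243/(4*pi**3).
Hence b_2 = (2/3)·(-36/pi + 243/(4*pi**3)) = -24/pi + 81/(2*pi**3).

-24/pi + 81/(2*pi**3)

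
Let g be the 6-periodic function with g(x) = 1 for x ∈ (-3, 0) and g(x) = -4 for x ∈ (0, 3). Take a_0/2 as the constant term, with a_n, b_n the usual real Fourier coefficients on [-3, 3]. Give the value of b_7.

-10/(7*pi)

b_7 = 1/3 ∫_{-3}^{3} g(x) sin(7*pi*x/3) dx.
Split the integral at the breakpoints.
Directly, an antiderivative of (1) sin(7*pi*x/3) is -3*cos(7*pi*x/3)/(7*pi); evaluating from -3 to 0: ∫_{-3}^{0} (1) sin(7*pi*x/3) dx = (-3/(7*pi)) - (3/(7*pi)) = -6/(7*pi).
Directly, an antiderivative of (-4) sin(7*pi*x/3) is 12*cos(7*pi*x/3)/(7*pi); evaluating from 0 to 3: ∫_{0}^{3} (-4) sin(7*pi*x/3) dx = (-12/(7*pi)) - (12/(7*pi)) = -24/(7*pi).
Summing the pieces and multiplying by (1/3) gives b_7 = -10/(7*pi).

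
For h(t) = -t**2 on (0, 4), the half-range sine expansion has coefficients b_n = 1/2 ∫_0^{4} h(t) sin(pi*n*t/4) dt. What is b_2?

b_2 = 1/2 ∫_0^{4} (-t**2) sin(pi*t/2) dt.
Integrating by parts twice (tabular method), an antiderivative of (-t**2) sin(pi*t/2) is 2*t**2*cos(pi*t/2)/pi - 8*t*sin(pi*t/2)/pi**2 - 16*cos(pi*t/2)/pi**3; evaluating from 0 to 4: ∫_{0}^{4} (-t**2) sin(pi*t/2) dt = (-16/pi**3 + 32/pi) - (-16/pi**3) = 32/pi.
Hence b_2 = (1/2)·(32/pi) = 16/pi.

16/pi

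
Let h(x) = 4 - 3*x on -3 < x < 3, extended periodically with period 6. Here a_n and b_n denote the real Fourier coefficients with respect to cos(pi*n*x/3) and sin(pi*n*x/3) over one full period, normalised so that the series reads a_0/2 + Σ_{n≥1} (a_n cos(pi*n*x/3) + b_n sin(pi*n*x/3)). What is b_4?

b_4 = 1/3 ∫_{-3}^{3} h(x) sin(4*pi*x/3) dx.
Integrating by parts (boundary term plus one more integral), an antiderivative of (4 - 3*x) sin(4*pi*x/3) is 9*x*cos(4*pi*x/3)/(4*pi) - 27*sin(4*pi*x/3)/(16*pi**2) - 3*cos(4*pi*x/3)/pi; evaluating from -3 to 3: ∫_{-3}^{3} (4 - 3*x) sin(4*pi*x/3) dx = (15/(4*pi)) - (-39/(4*pi)) = 27/(2*pi).
Hence b_4 = (1/3)·(27/(2*pi)) = 9/(2*pi).

9/(2*pi)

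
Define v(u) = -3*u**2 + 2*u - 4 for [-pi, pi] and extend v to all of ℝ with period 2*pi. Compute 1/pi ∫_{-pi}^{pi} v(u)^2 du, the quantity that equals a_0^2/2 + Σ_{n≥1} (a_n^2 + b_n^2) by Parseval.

32 + 56*pi**2/3 + 18*pi**4/5

1/pi ∫_{-pi}^{pi} v(u)^2 du = 1/pi · (2*pi*(240 + 140*pi**2 + 27*pi**4)/15) = 32 + 56*pi**2/3 + 18*pi**4/5.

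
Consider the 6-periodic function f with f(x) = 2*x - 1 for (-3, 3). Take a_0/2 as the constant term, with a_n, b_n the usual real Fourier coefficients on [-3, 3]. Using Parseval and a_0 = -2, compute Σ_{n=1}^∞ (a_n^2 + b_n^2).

24

Parseval: a_0^2/2 + Σ_{n≥1} (a_n^2+b_n^2) = 1/3 ∫_{-3}^{3} f(x)^2 dx = 26.
Subtract a_0^2/2 = 2: Σ (a_n^2+b_n^2) = 24.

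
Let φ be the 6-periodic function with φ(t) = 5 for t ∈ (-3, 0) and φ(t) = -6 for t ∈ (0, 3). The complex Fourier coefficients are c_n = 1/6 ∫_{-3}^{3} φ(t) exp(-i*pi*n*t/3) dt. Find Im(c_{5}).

Since φ is real-valued, Im(c_{5}) = -1/6 ∫_{-3}^{3} φ(t) sin(5*pi*t/3) dt = -b_{5}/2.
Split the integral at the breakpoints.
Directly, an antiderivative of (5) sin(5*pi*t/3) is -3*cos(5*pi*t/3)/pi; evaluating from -3 to 0: ∫_{-3}^{0} (5) sin(5*pi*t/3) dt = (-3/pi) - (3/pi) = -6/pi.
Directly, an antiderivative of (-6) sin(5*pi*t/3) is 18*cos(5*pi*t/3)/(5*pi); evaluating from 0 to 3: ∫_{0}^{3} (-6) sin(5*pi*t/3) dt = (-18/(5*pi)) - (18/(5*pi)) = -36/(5*pi).
So ∫_{-3}^{3} φ(t) sin(5*pi*t/3) dt = -66/(5*pi).
Hence Im(c_{5}) = (-1/6)·(-66/(5*pi)) = 11/(5*pi).

11/(5*pi)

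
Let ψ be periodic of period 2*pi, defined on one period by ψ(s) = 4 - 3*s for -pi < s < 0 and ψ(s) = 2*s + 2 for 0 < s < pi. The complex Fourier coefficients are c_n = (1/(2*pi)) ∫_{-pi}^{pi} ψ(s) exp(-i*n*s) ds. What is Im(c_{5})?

Since ψ is real-valued, Im(c_{5}) = -(1/(2*pi)) ∫_{-pi}^{pi} ψ(s) sin(5*s) ds = -b_{5}/2.
Split the integral at the breakpoints.
Integrating by parts (boundary term plus one more integral), an antiderivative of (4 - 3*s) sin(5*s) is 3*s*cos(5*s)/5 - 3*sin(5*s)/25 - 4*cos(5*s)/5; evaluating from -pi to 0: ∫_{-pi}^{0} (4 - 3*s) sin(5*s) ds = (-4/5) - (4/5 + 3*pi/5) = -3*pi/5 - 8/5.
Integrating by parts (boundary term plus one more integral), an antiderivative of (2*s + 2) sin(5*s) is -2*s*cos(5*s)/5 + 2*sin(5*s)/25 - 2*cos(5*s)/5; evaluating from 0 to pi: ∫_{0}^{pi} (2*s + 2) sin(5*s) ds = (2/5 + 2*pi/5) - (-2/5) = 4/5 + 2*pi/5.
So ∫_{-pi}^{pi} ψ(s) sin(5*s) ds = -4/5 - pi/5.
Hence Im(c_{5}) = (-1/(2*pi))·(-4/5 - pi/5) = (pi + 4)/(10*pi).

(pi + 4)/(10*pi)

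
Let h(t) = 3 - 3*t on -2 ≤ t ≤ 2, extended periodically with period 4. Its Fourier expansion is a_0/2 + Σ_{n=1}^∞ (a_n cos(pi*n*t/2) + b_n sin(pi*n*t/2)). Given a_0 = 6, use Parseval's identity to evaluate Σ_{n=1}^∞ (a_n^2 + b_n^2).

24

Parseval: a_0^2/2 + Σ_{n≥1} (a_n^2+b_n^2) = 1/2 ∫_{-2}^{2} h(t)^2 dt = 42.
Subtract a_0^2/2 = 18: Σ (a_n^2+b_n^2) = 24.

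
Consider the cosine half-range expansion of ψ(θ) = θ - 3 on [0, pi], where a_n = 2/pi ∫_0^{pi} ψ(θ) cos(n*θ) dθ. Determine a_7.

a_7 = 2/pi ∫_0^{pi} (θ - 3) cos(7*θ) dθ.
Integrating by parts (boundary term plus one more integral), an antiderivative of (θ - 3) cos(7*θ) is θ*sin(7*θ)/7 - 3*sin(7*θ)/7 + cos(7*θ)/49; evaluating from 0 to pi: ∫_{0}^{pi} (θ - 3) cos(7*θ) dθ = (-1/49) - (1/49) = -2/49.
Hence a_7 = (2/pi)·(-2/49) = -4/(49*pi).

-4/(49*pi)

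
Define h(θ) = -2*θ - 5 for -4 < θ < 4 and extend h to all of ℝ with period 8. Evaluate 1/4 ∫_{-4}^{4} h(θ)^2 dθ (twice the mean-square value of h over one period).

278/3

1/4 ∫_{-4}^{4} h(θ)^2 dθ = 1/4 · (1112/3) = 278/3.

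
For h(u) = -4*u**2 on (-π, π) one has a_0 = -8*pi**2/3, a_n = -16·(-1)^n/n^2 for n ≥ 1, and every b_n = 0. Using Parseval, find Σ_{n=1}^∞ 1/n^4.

pi**4/90

Parseval: a_0^2/2 + Σ a_n^2 = (1/π) ∫_{-π}^{π} h(u)^2 du = 32*pi**4/5.
Subtract a_0^2/2 = 32*pi**4/9: Σ a_n^2 = 128*pi**4/45.
Since a_n^2 = 256/n^4, Σ 1/n^4 = pi**4/90.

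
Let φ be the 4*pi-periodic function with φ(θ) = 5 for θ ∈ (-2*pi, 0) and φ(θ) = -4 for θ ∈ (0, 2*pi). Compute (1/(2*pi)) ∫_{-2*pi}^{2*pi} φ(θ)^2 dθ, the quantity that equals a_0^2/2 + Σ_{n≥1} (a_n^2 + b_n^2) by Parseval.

(1/(2*pi)) ∫_{-2*pi}^{2*pi} φ(θ)^2 dθ = (1/(2*pi)) · (82*pi) = 41.

41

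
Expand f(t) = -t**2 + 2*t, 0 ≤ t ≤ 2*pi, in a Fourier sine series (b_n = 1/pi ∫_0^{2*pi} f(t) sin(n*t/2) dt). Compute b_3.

8*(-9*pi**2 + 4 + 9*pi)/(27*pi)

b_3 = 1/pi ∫_0^{2*pi} (-t**2 + 2*t) sin(3*t/2) dt.
Integrating by parts twice (tabular method), an antiderivative of (-t**2 + 2*t) sin(3*t/2) is 2*t**2*cos(3*t/2)/3 - 8*t*sin(3*t/2)/9 - 4*t*cos(3*t/2)/3 + 8*sin(3*t/2)/9 - 16*cos(3*t/2)/27; evaluating from 0 to 2*pi: ∫_{0}^{2*pi} (-t**2 + 2*t) sin(3*t/2) dt = (-8*pi**2/3 + 16/27 + 8*pi/3) - (-16/27) = -8*pi**2/3 + 32/27 + 8*pi/3.
Hence b_3 = (1/pi)·(-8*pi**2/3 + 32/27 + 8*pi/3) = 8*(-9*pi**2 + 4 + 9*pi)/(27*pi).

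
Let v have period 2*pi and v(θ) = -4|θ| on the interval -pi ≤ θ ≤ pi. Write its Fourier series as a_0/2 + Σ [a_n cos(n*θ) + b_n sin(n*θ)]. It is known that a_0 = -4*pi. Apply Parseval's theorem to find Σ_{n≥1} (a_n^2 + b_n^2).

8*pi**2/3

Parseval: a_0^2/2 + Σ_{n≥1} (a_n^2+b_n^2) = 1/pi ∫_{-pi}^{pi} v(θ)^2 dθ = 32*pi**2/3.
Subtract a_0^2/2 = 8*pi**2: Σ (a_n^2+b_n^2) = 8*pi**2/3.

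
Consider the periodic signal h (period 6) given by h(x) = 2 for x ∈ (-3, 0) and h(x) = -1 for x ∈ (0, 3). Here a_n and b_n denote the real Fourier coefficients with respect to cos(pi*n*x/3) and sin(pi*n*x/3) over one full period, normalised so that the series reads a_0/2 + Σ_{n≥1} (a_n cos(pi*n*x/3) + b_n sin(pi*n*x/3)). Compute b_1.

-6/pi

b_1 = 1/3 ∫_{-3}^{3} h(x) sin(pi*x/3) dx.
Split the integral at the breakpoints.
Directly, an antiderivative of (2) sin(pi*x/3) is -6*cos(pi*x/3)/pi; evaluating from -3 to 0: ∫_{-3}^{0} (2) sin(pi*x/3) dx = (-6/pi) - (6/pi) = -12/pi.
Directly, an antiderivative of (-1) sin(pi*x/3) is 3*cos(pi*x/3)/pi; evaluating from 0 to 3: ∫_{0}^{3} (-1) sin(pi*x/3) dx = (-3/pi) - (3/pi) = -6/pi.
Summing the pieces and multiplying by (1/3) gives b_1 = -6/pi.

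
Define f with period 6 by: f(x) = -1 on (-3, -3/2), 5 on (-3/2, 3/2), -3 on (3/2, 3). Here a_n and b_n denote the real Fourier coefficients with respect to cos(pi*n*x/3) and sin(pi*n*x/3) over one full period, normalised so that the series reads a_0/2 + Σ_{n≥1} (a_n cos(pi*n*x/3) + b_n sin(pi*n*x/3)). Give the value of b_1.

-2/pi

b_1 = 1/3 ∫_{-3}^{3} f(x) sin(pi*x/3) dx.
Split the integral at the breakpoints.
Directly, an antiderivative of (-1) sin(pi*x/3) is 3*cos(pi*x/3)/pi; evaluating from -3 to -3/2: ∫_{-3}^{-3/2} (-1) sin(pi*x/3) dx = (0) - (-3/pi) = 3/pi.
Directly, an antiderivative of (5) sin(pi*x/3) is -15*cos(pi*x/3)/pi; evaluating from -3/2 to 3/2: ∫_{-3/2}^{3/2} (5) sin(pi*x/3) dx = (0) - (0) = 0.
Directly, an antiderivative of (-3) sin(pi*x/3) is 9*cos(pi*x/3)/pi; evaluating from 3/2 to 3: ∫_{3/2}^{3} (-3) sin(pi*x/3) dx = (-9/pi) - (0) = -9/pi.
Summing the pieces and multiplying by (1/3) gives b_1 = -2/pi.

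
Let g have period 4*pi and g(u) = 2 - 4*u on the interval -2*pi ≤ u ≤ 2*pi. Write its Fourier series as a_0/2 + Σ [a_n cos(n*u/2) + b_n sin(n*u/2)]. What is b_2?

8

b_2 = (1/(2*pi)) ∫_{-2*pi}^{2*pi} g(u) sin(u) du.
Integrating by parts (boundary term plus one more integral), an antiderivative of (2 - 4*u) sin(u) is 4*u*cos(u) - 4*sin(u) - 2*cos(u); evaluating from -2*pi to 2*pi: ∫_{-2*pi}^{2*pi} (2 - 4*u) sin(u) du = (-2 + 8*pi) - (-8*pi - 2) = 16*pi.
Hence b_2 = (1/(2*pi))·(16*pi) = 8.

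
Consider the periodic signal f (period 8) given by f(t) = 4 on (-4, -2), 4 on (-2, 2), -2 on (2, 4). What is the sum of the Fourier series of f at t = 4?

t = 4 differs from t = -4 by 1 full period(s), and the series is 8-periodic.
At t = -4 the one-sided limits are f(-4^-) = -2 and f(-4^+) = 4.
By Dirichlet's theorem the series converges to their average, [(-2) + (4)]/2 = 1.

1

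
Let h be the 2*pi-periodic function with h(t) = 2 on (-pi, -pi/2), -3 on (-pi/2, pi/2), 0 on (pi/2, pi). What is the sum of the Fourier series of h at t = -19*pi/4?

t = -19*pi/4 differs from t = -3*pi/4 by -2 full period(s), and the series is 2*pi-periodic.
h is continuous at t = -3*pi/4 with value 2, so the series converges to 2 there.

2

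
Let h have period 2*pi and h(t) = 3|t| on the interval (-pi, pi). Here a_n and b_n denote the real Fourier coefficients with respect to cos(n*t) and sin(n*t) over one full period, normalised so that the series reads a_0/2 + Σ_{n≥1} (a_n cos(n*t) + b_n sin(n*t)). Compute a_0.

3*pi

a_0 = 1/pi ∫_{-pi}^{pi} h(t) dt = 1/pi · (3*pi**2) = 3*pi.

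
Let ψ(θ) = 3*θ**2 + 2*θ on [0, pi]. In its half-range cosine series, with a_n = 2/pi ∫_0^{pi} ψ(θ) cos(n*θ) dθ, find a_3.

a_3 = 2/pi ∫_0^{pi} (3*θ**2 + 2*θ) cos(3*θ) dθ.
Integrating by parts twice (tabular method), an antiderivative of (3*θ**2 + 2*θ) cos(3*θ) is θ**2*sin(3*θ) + 2*θ*sin(3*θ)/3 + 2*θ*cos(3*θ)/3 - 2*sin(3*θ)/9 + 2*cos(3*θ)/9; evaluating from 0 to pi: ∫_{0}^{pi} (3*θ**2 + 2*θ) cos(3*θ) dθ = (-2*pi/3 - 2/9) - (2/9) = -2*pi/3 - 4/9.
Hence a_3 = (2/pi)·(-2*pi/3 - 4/9) = 4*(-3*pi - 2)/(9*pi).

4*(-3*pi - 2)/(9*pi)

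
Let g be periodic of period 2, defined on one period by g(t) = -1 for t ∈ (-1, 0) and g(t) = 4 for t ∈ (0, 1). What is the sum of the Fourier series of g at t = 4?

t = 4 differs from t = 0 by 2 full period(s), and the series is 2-periodic.
At t = 0 the one-sided limits are g(0^-) = -1 and g(0^+) = 4.
By Dirichlet's theorem the series converges to their average, [(-1) + (4)]/2 = 3/2.

3/2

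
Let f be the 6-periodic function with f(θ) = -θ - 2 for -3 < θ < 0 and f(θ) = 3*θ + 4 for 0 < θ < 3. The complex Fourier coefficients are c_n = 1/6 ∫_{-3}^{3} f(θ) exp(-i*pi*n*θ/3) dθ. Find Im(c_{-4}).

Since f is real-valued, Im(c_{-4}) = -1/6 ∫_{-3}^{3} f(θ) sin(-4*pi*θ/3) dθ = b_{4}/2.
Split the integral at the breakpoints.
Integrating by parts (boundary term plus one more integral), an antiderivative of (-θ - 2) sin(-4*pi*θ/3) is -3*θ*cos(4*pi*θ/3)/(4*pi) + 9*sin(4*pi*θ/3)/(16*pi**2) - 3*cos(4*pi*θ/3)/(2*pi); evaluating from -3 to 0: ∫_{-3}^{0} (-θ - 2) sin(-4*pi*θ/3) dθ = (-3/(2*pi)) - (3/(4*pi)) = -9/(4*pi).
Integrating by parts (boundary term plus one more integral), an antiderivative of (3*θ + 4) sin(-4*pi*θ/3) is 9*θ*cos(4*pi*θ/3)/(4*pi) - 27*sin(4*pi*θ/3)/(16*pi**2) + 3*cos(4*pi*θ/3)/pi; evaluating from 0 to 3: ∫_{0}^{3} (3*θ + 4) sin(-4*pi*θ/3) dθ = (39/(4*pi)) - (3/pi) = 27/(4*pi).
So ∫_{-3}^{3} f(θ) sin(-4*pi*θ/3) dθ = 9/(2*pi).
Hence Im(c_{-4}) = (-1/6)·(9/(2*pi)) = -3/(4*pi).

-3/(4*pi)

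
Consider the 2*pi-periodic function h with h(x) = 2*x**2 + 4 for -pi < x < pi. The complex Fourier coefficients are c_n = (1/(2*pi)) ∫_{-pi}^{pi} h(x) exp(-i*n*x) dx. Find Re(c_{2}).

Since h is real-valued, Re(c_{2}) = (1/(2*pi)) ∫_{-pi}^{pi} h(x) cos(2*x) dx = a_{2}/2.
h is even and cos(2*x) is even, so the integrand is even: ∫_{-pi}^{pi} h(x) cos(2*x) dx = 2∫_0^{pi} h(x) cos(2*x) dx.
Integrating by parts twice (tabular method), an antiderivative of (2*x**2 + 4) cos(2*x) is x**2*sin(2*x) + x*cos(2*x) + 3*sin(2*x)/2; evaluating from 0 to pi: ∫_{0}^{pi} (2*x**2 + 4) cos(2*x) dx = (pi) - (0) = pi.
So ∫_{-pi}^{pi} h(x) cos(2*x) dx = 2*pi.
Hence Re(c_{2}) = (1/(2*pi))·(2*pi) = 1.

1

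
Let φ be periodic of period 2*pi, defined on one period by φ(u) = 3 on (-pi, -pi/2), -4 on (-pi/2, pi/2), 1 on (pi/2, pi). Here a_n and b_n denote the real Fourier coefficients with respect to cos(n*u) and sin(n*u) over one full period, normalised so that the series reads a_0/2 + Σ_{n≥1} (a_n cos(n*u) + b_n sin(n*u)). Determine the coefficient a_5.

-12/(5*pi)

a_5 = 1/pi ∫_{-pi}^{pi} φ(u) cos(5*u) du.
Split the integral at the breakpoints.
Directly, an antiderivative of (3) cos(5*u) is 3*sin(5*u)/5; evaluating from -pi to -pi/2: ∫_{-pi}^{-pi/2} (3) cos(5*u) du = (-3/5) - (0) = -3/5.
Directly, an antiderivative of (-4) cos(5*u) is -4*sin(5*u)/5; evaluating from -pi/2 to pi/2: ∫_{-pi/2}^{pi/2} (-4) cos(5*u) du = (-4/5) - (4/5) = -8/5.
Directly, an antiderivative of (1) cos(5*u) is sin(5*u)/5; evaluating from pi/2 to pi: ∫_{pi/2}^{pi} (1) cos(5*u) du = (0) - (1/5) = -1/5.
Summing the pieces and multiplying by (1/pi) gives a_5 = -12/(5*pi).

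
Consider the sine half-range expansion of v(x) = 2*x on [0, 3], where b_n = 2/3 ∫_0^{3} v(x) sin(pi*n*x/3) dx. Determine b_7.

12/(7*pi)

b_7 = 2/3 ∫_0^{3} (2*x) sin(7*pi*x/3) dx.
Integrating by parts (boundary term plus one more integral), an antiderivative of (2*x) sin(7*pi*x/3) is -6*x*cos(7*pi*x/3)/(7*pi) + 18*sin(7*pi*x/3)/(49*pi**2); evaluating from 0 to 3: ∫_{0}^{3} (2*x) sin(7*pi*x/3) dx = (18/(7*pi)) - (0) = 18/(7*pi).
Hence b_7 = (2/3)·(18/(7*pi)) = 12/(7*pi).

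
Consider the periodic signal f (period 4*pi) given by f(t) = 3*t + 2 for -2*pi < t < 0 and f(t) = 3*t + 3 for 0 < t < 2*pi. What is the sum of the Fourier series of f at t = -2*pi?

5/2

At t = -2*pi the one-sided limits are f(-2*pi^-) = 3 + 6*pi and f(-2*pi^+) = 2 - 6*pi.
By Dirichlet's theorem the series converges to their average, [(3 + 6*pi) + (2 - 6*pi)]/2 = 5/2.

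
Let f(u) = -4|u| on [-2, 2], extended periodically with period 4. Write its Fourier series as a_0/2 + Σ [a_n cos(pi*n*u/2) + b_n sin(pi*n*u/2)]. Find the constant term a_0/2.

a_0 = 1/2 ∫_{-2}^{2} f(u) du = 1/2 · (-16) = -8.
So the constant term a_0/2 = -4.

-4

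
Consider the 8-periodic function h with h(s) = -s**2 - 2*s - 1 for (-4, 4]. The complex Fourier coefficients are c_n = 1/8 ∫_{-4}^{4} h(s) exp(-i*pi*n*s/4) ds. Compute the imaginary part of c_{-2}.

Since h is real-valued, Im(c_{-2}) = -1/8 ∫_{-4}^{4} h(s) sin(-pi*s/2) ds = b_{2}/2.
Integrating by parts twice (tabular method), an antiderivative of (-s**2 - 2*s - 1) sin(-pi*s/2) is -2*s**2*cos(pi*s/2)/pi + 8*s*sin(pi*s/2)/pi**2 - 4*s*cos(pi*s/2)/pi + 8*sin(pi*s/2)/pi**2 - 2*cos(pi*s/2)/pi + 16*cos(pi*s/2)/pi**3; evaluating from -4 to 4: ∫_{-4}^{4} (-s**2 - 2*s - 1) sin(-pi*s/2) ds = (-50/pi + 16/pi**3) - (-18/pi + 16/pi**3) = -32/pi.
Hence Im(c_{-2}) = (-1/8)·(-32/pi) = 4/pi.

4/pi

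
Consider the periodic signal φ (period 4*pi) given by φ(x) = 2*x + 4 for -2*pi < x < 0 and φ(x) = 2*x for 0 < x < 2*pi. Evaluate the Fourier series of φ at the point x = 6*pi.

2

x = 6*pi differs from x = 2*pi by 1 full period(s), and the series is 4*pi-periodic.
At x = 2*pi the one-sided limits are φ(2*pi^-) = 4*pi and φ(2*pi^+) = 4 - 4*pi.
By Dirichlet's theorem the series converges to their average, [(4*pi) + (4 - 4*pi)]/2 = 2.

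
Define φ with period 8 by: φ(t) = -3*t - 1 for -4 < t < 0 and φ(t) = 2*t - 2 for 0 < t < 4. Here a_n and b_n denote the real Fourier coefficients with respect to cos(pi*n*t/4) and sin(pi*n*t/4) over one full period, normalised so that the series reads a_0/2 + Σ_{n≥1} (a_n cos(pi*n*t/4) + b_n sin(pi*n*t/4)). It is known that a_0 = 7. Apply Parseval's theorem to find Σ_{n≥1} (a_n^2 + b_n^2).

131/6

Parseval: a_0^2/2 + Σ_{n≥1} (a_n^2+b_n^2) = 1/4 ∫_{-4}^{4} φ(t)^2 dt = 139/3.
Subtract a_0^2/2 = 49/2: Σ (a_n^2+b_n^2) = 131/6.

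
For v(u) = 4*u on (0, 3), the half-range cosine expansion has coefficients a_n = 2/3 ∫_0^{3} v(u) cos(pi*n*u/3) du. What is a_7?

-48/(49*pi**2)

a_7 = 2/3 ∫_0^{3} (4*u) cos(7*pi*u/3) du.
Integrating by parts (boundary term plus one more integral), an antiderivative of (4*u) cos(7*pi*u/3) is 12*u*sin(7*pi*u/3)/(7*pi) + 36*cos(7*pi*u/3)/(49*pi**2); evaluating from 0 to 3: ∫_{0}^{3} (4*u) cos(7*pi*u/3) du = (-36/(49*pi**2)) - (36/(49*pi**2)) = -72/(49*pi**2).
Hence a_7 = (2/3)·(-72/(49*pi**2)) = -48/(49*pi**2).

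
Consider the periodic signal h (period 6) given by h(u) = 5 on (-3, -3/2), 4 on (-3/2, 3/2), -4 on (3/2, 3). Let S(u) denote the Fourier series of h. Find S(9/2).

u = 9/2 differs from u = -3/2 by 1 full period(s), and the series is 6-periodic.
At u = -3/2 the one-sided limits are h(-3/2^-) = 5 and h(-3/2^+) = 4.
By Dirichlet's theorem the series converges to their average, [(5) + (4)]/2 = 9/2.

9/2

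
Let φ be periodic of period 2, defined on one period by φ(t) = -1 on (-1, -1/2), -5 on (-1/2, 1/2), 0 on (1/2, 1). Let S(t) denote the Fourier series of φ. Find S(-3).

t = -3 differs from t = 1 by -2 full period(s), and the series is 2-periodic.
At t = 1 the one-sided limits are φ(1^-) = 0 and φ(1^+) = -1.
By Dirichlet's theorem the series converges to their average, [(0) + (-1)]/2 = -1/2.

-1/2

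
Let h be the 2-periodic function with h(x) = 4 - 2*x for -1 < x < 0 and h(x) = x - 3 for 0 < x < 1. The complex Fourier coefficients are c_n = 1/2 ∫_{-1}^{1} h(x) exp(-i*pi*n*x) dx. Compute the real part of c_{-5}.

Since h is real-valued, Re(c_{-5}) = 1/2 ∫_{-1}^{1} h(x) cos(-5*pi*x) dx = a_{5}/2.
Split the integral at the breakpoints.
Integrating by parts (boundary term plus one more integral), an antiderivative of (4 - 2*x) cos(-5*pi*x) is -2*x*sin(5*pi*x)/(5*pi) + 4*sin(5*pi*x)/(5*pi) - 2*cos(5*pi*x)/(25*pi**2); evaluating from -1 to 0: ∫_{-1}^{0} (4 - 2*x) cos(-5*pi*x) dx = (-2/(25*pi**2)) - (2/(25*pi**2)) = -4/(25*pi**2).
Integrating by parts (boundary term plus one more integral), an antiderivative of (x - 3) cos(-5*pi*x) is x*sin(5*pi*x)/(5*pi) - 3*sin(5*pi*x)/(5*pi) + cos(5*pi*x)/(25*pi**2); evaluating from 0 to 1: ∫_{0}^{1} (x - 3) cos(-5*pi*x) dx = (-1/(25*pi**2)) - (1/(25*pi**2)) = -2/(25*pi**2).
So ∫_{-1}^{1} h(x) cos(-5*pi*x) dx = -6/(25*pi**2).
Hence Re(c_{-5}) = (1/2)·(-6/(25*pi**2)) = -3/(25*pi**2).

-3/(25*pi**2)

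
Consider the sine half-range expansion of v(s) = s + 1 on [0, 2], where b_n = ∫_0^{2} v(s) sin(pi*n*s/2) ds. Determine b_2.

b_2 = ∫_0^{2} (s + 1) sin(pi*s) ds.
Integrating by parts (boundary term plus one more integral), an antiderivative of (s + 1) sin(pi*s) is -s*cos(pi*s)/pi + sin(pi*s)/pi**2 - cos(pi*s)/pi; evaluating from 0 to 2: ∫_{0}^{2} (s + 1) sin(pi*s) ds = (-3/pi) - (-1/pi) = -2/pi.
Hence b_2 = -2/pi.

-2/pi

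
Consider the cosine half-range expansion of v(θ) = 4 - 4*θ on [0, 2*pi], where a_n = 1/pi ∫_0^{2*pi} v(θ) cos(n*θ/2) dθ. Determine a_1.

a_1 = 1/pi ∫_0^{2*pi} (4 - 4*θ) cos(θ/2) dθ.
Integrating by parts (boundary term plus one more integral), an antiderivative of (4 - 4*θ) cos(θ/2) is -8*θ*sin(θ/2) + 8*sin(θ/2) - 16*cos(θ/2); evaluating from 0 to 2*pi: ∫_{0}^{2*pi} (4 - 4*θ) cos(θ/2) dθ = (16) - (-16) = 32.
Hence a_1 = (1/pi)·(32) = 32/pi.

32/pi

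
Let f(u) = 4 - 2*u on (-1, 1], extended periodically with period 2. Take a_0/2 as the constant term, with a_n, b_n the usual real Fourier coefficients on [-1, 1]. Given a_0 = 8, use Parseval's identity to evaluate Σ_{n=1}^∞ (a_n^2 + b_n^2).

8/3

Parseval: a_0^2/2 + Σ_{n≥1} (a_n^2+b_n^2) = ∫_{-1}^{1} f(u)^2 du = 104/3.
Subtract a_0^2/2 = 32: Σ (a_n^2+b_n^2) = 8/3.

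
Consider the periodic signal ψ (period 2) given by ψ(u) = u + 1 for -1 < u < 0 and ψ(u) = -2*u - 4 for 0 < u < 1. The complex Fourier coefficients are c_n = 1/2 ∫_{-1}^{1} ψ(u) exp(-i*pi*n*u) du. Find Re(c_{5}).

Since ψ is real-valued, Re(c_{5}) = 1/2 ∫_{-1}^{1} ψ(u) cos(5*pi*u) du = a_{5}/2.
Split the integral at the breakpoints.
Integrating by parts (boundary term plus one more integral), an antiderivative of (u + 1) cos(5*pi*u) is u*sin(5*pi*u)/(5*pi) + sin(5*pi*u)/(5*pi) + cos(5*pi*u)/(25*pi**2); evaluating from -1 to 0: ∫_{-1}^{0} (u + 1) cos(5*pi*u) du = (1/(25*pi**2)) - (-1/(25*pi**2)) = 2/(25*pi**2).
Integrating by parts (boundary term plus one more integral), an antiderivative of (-2*u - 4) cos(5*pi*u) is -2*u*sin(5*pi*u)/(5*pi) - 4*sin(5*pi*u)/(5*pi) - 2*cos(5*pi*u)/(25*pi**2); evaluating from 0 to 1: ∫_{0}^{1} (-2*u - 4) cos(5*pi*u) du = (2/(25*pi**2)) - (-2/(25*pi**2)) = 4/(25*pi**2).
So ∫_{-1}^{1} ψ(u) cos(5*pi*u) du = 6/(25*pi**2).
Hence Re(c_{5}) = (1/2)·(6/(25*pi**2)) = 3/(25*pi**2).

3/(25*pi**2)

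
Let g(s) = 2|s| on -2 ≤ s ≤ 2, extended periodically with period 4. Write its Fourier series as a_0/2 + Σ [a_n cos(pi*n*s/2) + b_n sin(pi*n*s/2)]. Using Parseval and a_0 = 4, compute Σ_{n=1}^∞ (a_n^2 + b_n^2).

Parseval: a_0^2/2 + Σ_{n≥1} (a_n^2+b_n^2) = 1/2 ∫_{-2}^{2} g(s)^2 ds = 32/3.
Subtract a_0^2/2 = 8: Σ (a_n^2+b_n^2) = 8/3.

8/3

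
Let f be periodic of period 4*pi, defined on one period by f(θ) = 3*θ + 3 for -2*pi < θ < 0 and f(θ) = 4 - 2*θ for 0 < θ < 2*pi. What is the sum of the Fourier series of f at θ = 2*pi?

7/2 - 5*pi

θ = 2*pi differs from θ = -2*pi by 1 full period(s), and the series is 4*pi-periodic.
At θ = -2*pi the one-sided limits are f(-2*pi^-) = 4 - 4*pi and f(-2*pi^+) = 3 - 6*pi.
By Dirichlet's theorem the series converges to their average, [(4 - 4*pi) + (3 - 6*pi)]/2 = 7/2 - 5*pi.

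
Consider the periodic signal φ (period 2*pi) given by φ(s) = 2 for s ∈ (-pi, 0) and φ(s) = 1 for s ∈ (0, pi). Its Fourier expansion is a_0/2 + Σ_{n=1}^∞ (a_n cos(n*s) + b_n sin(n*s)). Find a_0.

a_0 = 1/pi ∫_{-pi}^{pi} φ(s) ds = 1/pi · (3*pi) = 3.

3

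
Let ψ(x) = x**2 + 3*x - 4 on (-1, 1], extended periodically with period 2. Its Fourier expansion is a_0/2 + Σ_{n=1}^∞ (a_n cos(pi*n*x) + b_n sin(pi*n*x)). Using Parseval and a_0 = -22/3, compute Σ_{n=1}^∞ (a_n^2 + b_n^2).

Parseval: a_0^2/2 + Σ_{n≥1} (a_n^2+b_n^2) = ∫_{-1}^{1} ψ(x)^2 dx = 496/15.
Subtract a_0^2/2 = 242/9: Σ (a_n^2+b_n^2) = 278/45.

278/45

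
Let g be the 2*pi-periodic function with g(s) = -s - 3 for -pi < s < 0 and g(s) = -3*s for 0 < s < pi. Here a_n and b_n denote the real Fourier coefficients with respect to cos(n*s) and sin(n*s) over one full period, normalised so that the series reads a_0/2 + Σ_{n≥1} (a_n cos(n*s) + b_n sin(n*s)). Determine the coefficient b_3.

b_3 = 1/pi ∫_{-pi}^{pi} g(s) sin(3*s) ds.
Split the integral at the breakpoints.
Integrating by parts (boundary term plus one more integral), an antiderivative of (-s - 3) sin(3*s) is s*cos(3*s)/3 - sin(3*s)/9 + cos(3*s); evaluating from -pi to 0: ∫_{-pi}^{0} (-s - 3) sin(3*s) ds = (1) - (-1 + pi/3) = 2 - pi/3.
Integrating by parts (boundary term plus one more integral), an antiderivative of (-3*s) sin(3*s) is s*cos(3*s) - sin(3*s)/3; evaluating from 0 to pi: ∫_{0}^{pi} (-3*s) sin(3*s) ds = (-pi) - (0) = -pi.
Summing the pieces and multiplying by (1/pi) gives b_3 = -4/3 + 2/pi.

-4/3 + 2/pi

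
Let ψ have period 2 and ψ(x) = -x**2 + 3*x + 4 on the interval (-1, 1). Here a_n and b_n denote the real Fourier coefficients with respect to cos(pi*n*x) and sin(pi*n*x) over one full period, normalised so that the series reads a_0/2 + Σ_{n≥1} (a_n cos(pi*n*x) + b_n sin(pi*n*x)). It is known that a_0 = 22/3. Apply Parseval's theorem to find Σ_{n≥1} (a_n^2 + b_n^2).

278/45

Parseval: a_0^2/2 + Σ_{n≥1} (a_n^2+b_n^2) = ∫_{-1}^{1} ψ(x)^2 dx = 496/15.
Subtract a_0^2/2 = 242/9: Σ (a_n^2+b_n^2) = 278/45.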